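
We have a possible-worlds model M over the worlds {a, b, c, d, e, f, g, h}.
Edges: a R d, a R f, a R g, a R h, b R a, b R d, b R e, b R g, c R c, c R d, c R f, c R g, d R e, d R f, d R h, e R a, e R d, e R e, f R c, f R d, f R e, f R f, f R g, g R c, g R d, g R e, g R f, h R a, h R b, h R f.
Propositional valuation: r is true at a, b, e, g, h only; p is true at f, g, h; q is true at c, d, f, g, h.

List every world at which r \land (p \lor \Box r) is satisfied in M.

g, h

Let φ = r \land (p \lor \Box r). Evaluate φ at each world:
  a (successors {d, f, g, h}): φ is false.
  b (successors {a, d, e, g}): φ is false.
  c (successors {c, d, f, g}): φ is false.
  d (successors {e, f, h}): φ is false.
  e (successors {a, d, e}): φ is false.
  f (successors {c, d, e, f, g}): φ is false.
  g (successors {c, d, e, f}): φ is true.
  h (successors {a, b, f}): φ is true.
For instance, at b:
  At b: r is true, p \lor \Box r is false, so r \land (p \lor \Box r) is false.
    At b: p is false, \Box r is false, so p \lor \Box r is false.
      At b: \Box r requires r at every successor {a, d, e, g}.
        r fails at d, so \Box r is false at b.
Satisfying worlds: {g, h}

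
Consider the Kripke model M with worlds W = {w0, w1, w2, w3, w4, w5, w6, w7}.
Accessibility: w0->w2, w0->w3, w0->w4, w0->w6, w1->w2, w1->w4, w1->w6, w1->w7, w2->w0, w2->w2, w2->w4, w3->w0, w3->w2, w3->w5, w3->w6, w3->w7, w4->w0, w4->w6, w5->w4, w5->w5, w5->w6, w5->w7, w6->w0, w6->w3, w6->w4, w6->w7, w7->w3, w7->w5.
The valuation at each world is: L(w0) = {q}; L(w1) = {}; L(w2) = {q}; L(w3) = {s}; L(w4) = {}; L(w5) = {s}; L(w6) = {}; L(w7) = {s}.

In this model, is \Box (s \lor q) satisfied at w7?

Yes

At w7: \Box (s \lor q) requires s \lor q at every successor {w3, w5}.
  At w3: s \lor q is true.
  At w5: s \lor q is true.
So \Box (s \lor q) is true at w7.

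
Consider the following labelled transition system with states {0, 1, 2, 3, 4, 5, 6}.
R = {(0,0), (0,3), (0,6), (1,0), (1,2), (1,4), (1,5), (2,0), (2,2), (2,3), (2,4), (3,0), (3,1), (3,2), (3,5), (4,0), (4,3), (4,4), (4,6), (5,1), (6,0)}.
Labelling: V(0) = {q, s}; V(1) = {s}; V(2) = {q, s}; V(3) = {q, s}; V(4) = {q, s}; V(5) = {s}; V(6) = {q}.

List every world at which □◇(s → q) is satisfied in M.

0, 2, 4, 5, 6

Let φ = □◇(s → q). Evaluate φ at each world:
  0 (successors {0, 3, 6}): φ is true.
  1 (successors {0, 2, 4, 5}): φ is false.
  2 (successors {0, 2, 3, 4}): φ is true.
  3 (successors {0, 1, 2, 5}): φ is false.
  4 (successors {0, 3, 4, 6}): φ is true.
  5 (successors {1}): φ is true.
  6 (successors {0}): φ is true.
For instance, at 6:
  At 6: □◇(s → q) requires ◇(s → q) at every successor {0}.
      At 0: ◇(s → q) requires s → q at some successor in {0, 3, 6}.
        s → q holds at 0, so ◇(s → q) is true at 0.
  So □◇(s → q) is true at 6.
Satisfying worlds: {0, 2, 4, 5, 6}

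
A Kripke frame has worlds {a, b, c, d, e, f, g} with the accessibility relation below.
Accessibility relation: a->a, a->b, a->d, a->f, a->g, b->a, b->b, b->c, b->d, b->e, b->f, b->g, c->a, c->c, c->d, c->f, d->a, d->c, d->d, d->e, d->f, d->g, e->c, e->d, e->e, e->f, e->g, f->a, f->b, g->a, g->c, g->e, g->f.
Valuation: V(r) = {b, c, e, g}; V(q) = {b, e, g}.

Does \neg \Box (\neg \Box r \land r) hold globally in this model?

Let φ = \neg \Box (\neg \Box r \land r). Evaluate φ at each world:
  a (successors {a, b, d, f, g}): φ is true.
  b (successors {a, b, c, d, e, f, g}): φ is true.
  c (successors {a, c, d, f}): φ is true.
  d (successors {a, c, d, e, f, g}): φ is true.
  e (successors {c, d, e, f, g}): φ is true.
  f (successors {a, b}): φ is true.
  g (successors {a, c, e, f}): φ is true.
For instance, at b:
  At b: \Box (\neg \Box r \land r) is false, so \neg \Box (\neg \Box r \land r) is true.
    At b: \Box (\neg \Box r \land r) requires \neg \Box r \land r at every successor {a, b, c, d, e, f, g}.
      \neg \Box r \land r fails at a, so \Box (\neg \Box r \land r) is false at b.

Yes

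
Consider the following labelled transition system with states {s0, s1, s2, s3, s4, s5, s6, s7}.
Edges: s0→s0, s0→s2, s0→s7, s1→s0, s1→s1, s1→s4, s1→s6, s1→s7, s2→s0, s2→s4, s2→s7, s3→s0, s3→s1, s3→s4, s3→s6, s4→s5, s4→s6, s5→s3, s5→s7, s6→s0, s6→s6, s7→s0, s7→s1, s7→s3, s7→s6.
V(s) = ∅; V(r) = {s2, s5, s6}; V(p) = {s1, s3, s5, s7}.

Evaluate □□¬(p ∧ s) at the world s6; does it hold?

Yes

Recall that □ψ holds at a world iff ψ holds at every accessible world, and ◇ψ holds iff ψ holds at some accessible world.
At s6: □□¬(p ∧ s) requires □¬(p ∧ s) at every successor {s0, s6}.
    At s0: □¬(p ∧ s) requires ¬(p ∧ s) at every successor {s0, s2, s7}.
      At s0: ¬(p ∧ s) is true.
      At s2: ¬(p ∧ s) is true.
      At s7: ¬(p ∧ s) is true.
    So □¬(p ∧ s) is true at s0.
    At s6: □¬(p ∧ s) requires ¬(p ∧ s) at every successor {s0, s6}.
      At s0: ¬(p ∧ s) is true.
      At s6: ¬(p ∧ s) is true.
    So □¬(p ∧ s) is true at s6.
So □□¬(p ∧ s) is true at s6.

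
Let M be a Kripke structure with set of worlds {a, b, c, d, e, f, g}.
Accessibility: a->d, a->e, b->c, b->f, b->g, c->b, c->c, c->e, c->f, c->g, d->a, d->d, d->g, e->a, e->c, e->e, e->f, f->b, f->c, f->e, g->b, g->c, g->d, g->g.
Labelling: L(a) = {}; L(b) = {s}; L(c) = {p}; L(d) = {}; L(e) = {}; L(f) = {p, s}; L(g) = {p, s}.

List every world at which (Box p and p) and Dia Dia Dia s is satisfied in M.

none

Let φ = (Box p and p) and Dia Dia Dia s. Evaluate φ at each world:
  a (successors {d, e}): φ is false.
  b (successors {c, f, g}): φ is false.
  c (successors {b, c, e, f, g}): φ is false.
  d (successors {a, d, g}): φ is false.
  e (successors {a, c, e, f}): φ is false.
  f (successors {b, c, e}): φ is false.
  g (successors {b, c, d, g}): φ is false.
For instance, at f:
  At f: Box p and p is false, Dia Dia Dia s is true, so (Box p and p) and Dia Dia Dia s is false.
    At f: Box p is false, p is true, so Box p and p is false.
      At f: Box p requires p at every successor {b, c, e}.
        p fails at b, so Box p is false at f.
    At f: Dia Dia Dia s requires Dia Dia s at some successor in {b, c, e}.
      Dia Dia s holds at b, so Dia Dia Dia s is true at f.
Satisfying worlds: none.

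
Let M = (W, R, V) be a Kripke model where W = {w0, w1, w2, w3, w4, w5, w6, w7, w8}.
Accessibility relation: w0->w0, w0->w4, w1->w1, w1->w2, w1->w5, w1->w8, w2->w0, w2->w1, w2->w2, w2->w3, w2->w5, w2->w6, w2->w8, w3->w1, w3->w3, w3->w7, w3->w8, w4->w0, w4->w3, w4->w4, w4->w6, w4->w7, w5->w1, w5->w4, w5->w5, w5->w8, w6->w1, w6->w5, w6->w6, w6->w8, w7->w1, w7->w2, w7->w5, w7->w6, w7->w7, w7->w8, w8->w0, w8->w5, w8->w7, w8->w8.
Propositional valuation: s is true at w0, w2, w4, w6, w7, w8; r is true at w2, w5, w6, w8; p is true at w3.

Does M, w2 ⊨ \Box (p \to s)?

No

At w2: \Box (p \to s) requires p \to s at every successor {w0, w1, w2, w3, w5, w6, w8}.
  p \to s fails at w3, so \Box (p \to s) is false at w2.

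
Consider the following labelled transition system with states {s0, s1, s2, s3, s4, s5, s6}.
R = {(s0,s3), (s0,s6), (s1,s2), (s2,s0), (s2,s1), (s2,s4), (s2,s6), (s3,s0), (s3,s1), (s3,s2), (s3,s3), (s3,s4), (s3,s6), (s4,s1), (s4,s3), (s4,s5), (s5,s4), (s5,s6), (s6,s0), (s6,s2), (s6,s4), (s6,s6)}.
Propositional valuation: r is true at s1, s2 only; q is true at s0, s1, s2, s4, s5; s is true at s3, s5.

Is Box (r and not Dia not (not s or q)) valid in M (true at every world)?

Let φ = Box (r and not Dia not (not s or q)). Evaluate φ at each world:
  s0 (successors {s3, s6}): φ is false.
  s1 (successors {s2}): φ is true.
  s2 (successors {s0, s1, s4, s6}): φ is false.
  s3 (successors {s0, s1, s2, s3, s4, s6}): φ is false.
  s4 (successors {s1, s3, s5}): φ is false.
  s5 (successors {s4, s6}): φ is false.
  s6 (successors {s0, s2, s4, s6}): φ is false.
Detail at s0 (counterexample):
  At s0: Box (r and not Dia not (not s or q)) requires r and not Dia not (not s or q) at every successor {s3, s6}.
    r and not Dia not (not s or q) fails at s3, so Box (r and not Dia not (not s or q)) is false at s0.
      At s3: r is false, not Dia not (not s or q) is false, so r and not Dia not (not s or q) is false.

No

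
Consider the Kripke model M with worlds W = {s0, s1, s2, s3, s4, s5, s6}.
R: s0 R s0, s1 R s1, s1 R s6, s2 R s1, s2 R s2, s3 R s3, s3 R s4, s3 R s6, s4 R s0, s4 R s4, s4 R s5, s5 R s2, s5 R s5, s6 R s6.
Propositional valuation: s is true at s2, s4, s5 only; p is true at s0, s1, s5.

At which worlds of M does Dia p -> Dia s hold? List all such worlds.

s2, s3, s4, s5, s6

Recall that Dia ψ holds at a world iff ψ holds at some accessible world.
Let φ = Dia p -> Dia s. Evaluate φ at each world:
  s0 (successors {s0}): φ is false.
  s1 (successors {s1, s6}): φ is false.
  s2 (successors {s1, s2}): φ is true.
  s3 (successors {s3, s4, s6}): φ is true.
  s4 (successors {s0, s4, s5}): φ is true.
  s5 (successors {s2, s5}): φ is true.
  s6 (successors {s6}): φ is true.
For instance, at s3:
  At s3: Dia p is false, Dia s is true, so Dia p -> Dia s is true.
    At s3: Dia p requires p at some successor in {s3, s4, s6}.
      At s3: p is false.
      At s4: p is false.
      At s6: p is false.
    So Dia p is false at s3.
    At s3: Dia s requires s at some successor in {s3, s4, s6}.
      s holds at s4, so Dia s is true at s3.
Satisfying worlds: {s2, s3, s4, s5, s6}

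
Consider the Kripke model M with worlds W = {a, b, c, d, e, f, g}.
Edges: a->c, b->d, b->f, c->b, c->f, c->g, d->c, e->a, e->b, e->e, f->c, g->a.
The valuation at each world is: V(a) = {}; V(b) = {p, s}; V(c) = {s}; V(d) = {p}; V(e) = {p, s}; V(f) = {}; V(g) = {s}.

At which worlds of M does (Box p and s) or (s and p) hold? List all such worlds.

b, e

Recall that Box ψ holds at a world iff ψ holds at every accessible world, and Dia ψ holds iff ψ holds at some accessible world.
Let φ = (Box p and s) or (s and p). Evaluate φ at each world:
  a (successors {c}): φ is false.
  b (successors {d, f}): φ is true.
  c (successors {b, f, g}): φ is false.
  d (successors {c}): φ is false.
  e (successors {a, b, e}): φ is true.
  f (successors {c}): φ is false.
  g (successors {a}): φ is false.
For instance, at a:
  At a: Box p and s is false, s and p is false, so (Box p and s) or (s and p) is false.
    At a: Box p is false, s is false, so Box p and s is false.
      At a: Box p requires p at every successor {c}.
        p fails at c, so Box p is false at a.
Satisfying worlds: {b, e}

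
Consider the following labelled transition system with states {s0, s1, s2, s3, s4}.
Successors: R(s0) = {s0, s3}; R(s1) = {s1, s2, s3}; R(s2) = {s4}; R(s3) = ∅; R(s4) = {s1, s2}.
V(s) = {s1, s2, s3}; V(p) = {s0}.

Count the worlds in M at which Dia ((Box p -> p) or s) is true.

Let φ = Dia ((Box p -> p) or s). Evaluate φ at each world:
  s0 (successors {s0, s3}): φ is true.
  s1 (successors {s1, s2, s3}): φ is true.
  s2 (successors {s4}): φ is true.
  s3 (successors ∅): φ is false.
  s4 (successors {s1, s2}): φ is true.
For instance, at s2:
  At s2: Dia ((Box p -> p) or s) requires (Box p -> p) or s at some successor in {s4}.
    (Box p -> p) or s holds at s4, so Dia ((Box p -> p) or s) is true at s2.
      At s4: Box p -> p is true, s is false, so (Box p -> p) or s is true.
Satisfying worlds: {s0, s1, s2, s4}

4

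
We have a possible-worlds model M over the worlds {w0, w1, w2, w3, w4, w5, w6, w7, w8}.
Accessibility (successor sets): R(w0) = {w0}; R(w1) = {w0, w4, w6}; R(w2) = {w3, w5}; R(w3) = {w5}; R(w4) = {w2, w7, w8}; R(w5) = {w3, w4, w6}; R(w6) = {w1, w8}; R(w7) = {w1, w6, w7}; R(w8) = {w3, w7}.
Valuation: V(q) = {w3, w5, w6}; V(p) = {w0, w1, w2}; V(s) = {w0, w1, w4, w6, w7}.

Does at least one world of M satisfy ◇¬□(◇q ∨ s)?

No

Let φ = ◇¬□(◇q ∨ s). Evaluate φ at each world:
  w0 (successors {w0}): φ is false.
  w1 (successors {w0, w4, w6}): φ is false.
  w2 (successors {w3, w5}): φ is false.
  w3 (successors {w5}): φ is false.
  w4 (successors {w2, w7, w8}): φ is false.
  w5 (successors {w3, w4, w6}): φ is false.
  w6 (successors {w1, w8}): φ is false.
  w7 (successors {w1, w6, w7}): φ is false.
  w8 (successors {w3, w7}): φ is false.
For instance, at w5:
  At w5: ◇¬□(◇q ∨ s) requires ¬□(◇q ∨ s) at some successor in {w3, w4, w6}.
    At w3: ¬□(◇q ∨ s) is false.
    At w4: ¬□(◇q ∨ s) is false.
    At w6: ¬□(◇q ∨ s) is false.
  So ◇¬□(◇q ∨ s) is false at w5.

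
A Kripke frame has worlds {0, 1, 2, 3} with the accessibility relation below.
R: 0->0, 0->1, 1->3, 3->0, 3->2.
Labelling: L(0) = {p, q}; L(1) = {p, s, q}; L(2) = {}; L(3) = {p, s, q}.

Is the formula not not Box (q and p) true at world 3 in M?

Recall that Box ψ holds at a world iff ψ holds at every accessible world, and Dia ψ holds iff ψ holds at some accessible world.
At 3: not Box (q and p) is true, so not not Box (q and p) is false.
  At 3: Box (q and p) is false, so not Box (q and p) is true.
    At 3: Box (q and p) requires q and p at every successor {0, 2}.
      q and p fails at 2, so Box (q and p) is false at 3.

No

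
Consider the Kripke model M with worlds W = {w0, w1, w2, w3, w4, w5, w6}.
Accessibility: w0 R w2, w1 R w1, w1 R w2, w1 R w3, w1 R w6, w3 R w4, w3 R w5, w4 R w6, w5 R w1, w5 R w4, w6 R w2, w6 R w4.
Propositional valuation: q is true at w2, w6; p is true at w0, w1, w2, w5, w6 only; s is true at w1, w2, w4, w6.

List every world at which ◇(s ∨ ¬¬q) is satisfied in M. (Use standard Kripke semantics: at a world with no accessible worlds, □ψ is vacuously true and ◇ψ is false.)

Recall that ◇ψ holds at a world iff ψ holds at some accessible world.
Let φ = ◇(s ∨ ¬¬q). Evaluate φ at each world:
  w0 (successors {w2}): φ is true.
  w1 (successors {w1, w2, w3, w6}): φ is true.
  w2 (successors ∅): φ is false.
  w3 (successors {w4, w5}): φ is true.
  w4 (successors {w6}): φ is true.
  w5 (successors {w1, w4}): φ is true.
  w6 (successors {w2, w4}): φ is true.
For instance, at w6:
  At w6: ◇(s ∨ ¬¬q) requires s ∨ ¬¬q at some successor in {w2, w4}.
    s ∨ ¬¬q holds at w2, so ◇(s ∨ ¬¬q) is true at w6.
Satisfying worlds: {w0, w1, w3, w4, w5, w6}

w0, w1, w3, w4, w5, w6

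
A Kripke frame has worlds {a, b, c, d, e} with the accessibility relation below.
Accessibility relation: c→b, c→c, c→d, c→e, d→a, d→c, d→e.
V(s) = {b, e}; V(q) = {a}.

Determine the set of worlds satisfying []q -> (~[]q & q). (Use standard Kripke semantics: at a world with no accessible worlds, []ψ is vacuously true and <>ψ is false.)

c, d

Recall that []ψ holds at a world iff ψ holds at every accessible world, and <>ψ holds iff ψ holds at some accessible world.
Let φ = []q -> (~[]q & q). Evaluate φ at each world:
  a (successors ∅): φ is false.
  b (successors ∅): φ is false.
  c (successors {b, c, d, e}): φ is true.
  d (successors {a, c, e}): φ is true.
  e (successors ∅): φ is false.
For instance, at d:
  At d: []q is false, ~[]q & q is false, so []q -> (~[]q & q) is true.
    At d: []q requires q at every successor {a, c, e}.
      q fails at c, so []q is false at d.
    At d: ~[]q is true, q is false, so ~[]q & q is false.
      At d: []q is false, so ~[]q is true.
Satisfying worlds: {c, d}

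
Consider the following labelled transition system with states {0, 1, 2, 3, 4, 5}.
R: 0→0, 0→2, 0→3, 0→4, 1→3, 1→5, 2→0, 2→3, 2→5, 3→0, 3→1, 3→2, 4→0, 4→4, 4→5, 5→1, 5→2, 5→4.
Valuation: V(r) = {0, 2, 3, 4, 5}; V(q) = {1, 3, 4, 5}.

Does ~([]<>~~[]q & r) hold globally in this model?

Yes

Let φ = ~([]<>~~[]q & r). Evaluate φ at each world:
  0 (successors {0, 2, 3, 4}): φ is true.
  1 (successors {3, 5}): φ is true.
  2 (successors {0, 3, 5}): φ is true.
  3 (successors {0, 1, 2}): φ is true.
  4 (successors {0, 4, 5}): φ is true.
  5 (successors {1, 2, 4}): φ is true.
For instance, at 3:
  At 3: []<>~~[]q & r is false, so ~([]<>~~[]q & r) is true.
    At 3: []<>~~[]q is false, r is true, so []<>~~[]q & r is false.
      At 3: []<>~~[]q requires <>~~[]q at every successor {0, 1, 2}.
        <>~~[]q fails at 0, so []<>~~[]q is false at 3.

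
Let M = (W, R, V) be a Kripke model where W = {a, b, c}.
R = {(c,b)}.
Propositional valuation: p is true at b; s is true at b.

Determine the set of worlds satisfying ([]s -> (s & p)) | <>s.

Let φ = ([]s -> (s & p)) | <>s. Evaluate φ at each world:
  a (successors ∅): φ is false.
  b (successors ∅): φ is true.
  c (successors {b}): φ is true.
For instance, at c:
  At c: []s -> (s & p) is false, <>s is true, so ([]s -> (s & p)) | <>s is true.
    At c: []s is true, s & p is false, so []s -> (s & p) is false.
      At c: []s requires s at every successor {b}.
        At b: s is true.
      So []s is true at c.
    At c: <>s requires s at some successor in {b}.
      s holds at b, so <>s is true at c.
Satisfying worlds: {b, c}

b, c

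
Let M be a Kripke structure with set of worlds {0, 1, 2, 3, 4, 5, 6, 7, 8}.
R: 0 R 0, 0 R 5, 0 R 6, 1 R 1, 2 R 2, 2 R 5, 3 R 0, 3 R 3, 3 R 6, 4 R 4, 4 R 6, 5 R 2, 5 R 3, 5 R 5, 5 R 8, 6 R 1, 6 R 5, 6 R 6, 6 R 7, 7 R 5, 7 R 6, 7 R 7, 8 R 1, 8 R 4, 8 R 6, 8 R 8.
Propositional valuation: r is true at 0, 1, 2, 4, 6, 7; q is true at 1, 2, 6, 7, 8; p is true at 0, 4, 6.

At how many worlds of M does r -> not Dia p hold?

Let φ = r -> not Dia p. Evaluate φ at each world:
  0 (successors {0, 5, 6}): φ is false.
  1 (successors {1}): φ is true.
  2 (successors {2, 5}): φ is true.
  3 (successors {0, 3, 6}): φ is true.
  4 (successors {4, 6}): φ is false.
  5 (successors {2, 3, 5, 8}): φ is true.
  6 (successors {1, 5, 6, 7}): φ is false.
  7 (successors {5, 6, 7}): φ is false.
  8 (successors {1, 4, 6, 8}): φ is true.
For instance, at 4:
  At 4: r is true, not Dia p is false, so r -> not Dia p is false.
    At 4: Dia p is true, so not Dia p is false.
      At 4: Dia p requires p at some successor in {4, 6}.
        p holds at 4, so Dia p is true at 4.
Satisfying worlds: {1, 2, 3, 5, 8}

5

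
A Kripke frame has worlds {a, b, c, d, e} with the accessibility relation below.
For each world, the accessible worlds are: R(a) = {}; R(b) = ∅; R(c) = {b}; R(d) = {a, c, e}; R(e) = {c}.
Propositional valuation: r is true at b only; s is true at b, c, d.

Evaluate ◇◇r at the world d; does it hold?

At d: ◇◇r requires ◇r at some successor in {a, c, e}.
  ◇r holds at c, so ◇◇r is true at d.
    At c: ◇r requires r at some successor in {b}.
      r holds at b, so ◇r is true at c.

Yes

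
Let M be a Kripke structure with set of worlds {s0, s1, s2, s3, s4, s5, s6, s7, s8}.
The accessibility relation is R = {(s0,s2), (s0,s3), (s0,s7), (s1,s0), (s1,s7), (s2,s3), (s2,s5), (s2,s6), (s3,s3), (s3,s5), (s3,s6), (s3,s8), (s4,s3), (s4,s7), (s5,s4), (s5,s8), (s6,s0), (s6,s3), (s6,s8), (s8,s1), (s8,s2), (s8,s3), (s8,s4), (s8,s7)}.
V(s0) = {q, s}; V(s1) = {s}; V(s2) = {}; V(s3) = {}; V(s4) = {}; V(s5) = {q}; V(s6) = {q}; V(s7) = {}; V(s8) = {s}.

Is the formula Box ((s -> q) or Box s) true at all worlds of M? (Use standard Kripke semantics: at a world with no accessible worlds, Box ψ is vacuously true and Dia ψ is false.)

No

Let φ = Box ((s -> q) or Box s). Evaluate φ at each world:
  s0 (successors {s2, s3, s7}): φ is true.
  s1 (successors {s0, s7}): φ is true.
  s2 (successors {s3, s5, s6}): φ is true.
  s3 (successors {s3, s5, s6, s8}): φ is false.
  s4 (successors {s3, s7}): φ is true.
  s5 (successors {s4, s8}): φ is false.
  s6 (successors {s0, s3, s8}): φ is false.
  s7 (successors ∅): φ is true.
  s8 (successors {s1, s2, s3, s4, s7}): φ is false.
Detail at s3 (counterexample):
  At s3: Box ((s -> q) or Box s) requires (s -> q) or Box s at every successor {s3, s5, s6, s8}.
    (s -> q) or Box s fails at s8, so Box ((s -> q) or Box s) is false at s3.
      At s8: s -> q is false, Box s is false, so (s -> q) or Box s is false.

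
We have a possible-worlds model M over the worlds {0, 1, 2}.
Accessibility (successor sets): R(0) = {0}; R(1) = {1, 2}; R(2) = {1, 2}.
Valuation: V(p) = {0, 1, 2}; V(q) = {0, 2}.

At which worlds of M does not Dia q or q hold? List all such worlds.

Let φ = not Dia q or q. Evaluate φ at each world:
  0 (successors {0}): φ is true.
  1 (successors {1, 2}): φ is false.
  2 (successors {1, 2}): φ is true.
For instance, at 1:
  At 1: not Dia q is false, q is false, so not Dia q or q is false.
    At 1: Dia q is true, so not Dia q is false.
      At 1: Dia q requires q at some successor in {1, 2}.
        q holds at 2, so Dia q is true at 1.
Satisfying worlds: {0, 2}

0, 2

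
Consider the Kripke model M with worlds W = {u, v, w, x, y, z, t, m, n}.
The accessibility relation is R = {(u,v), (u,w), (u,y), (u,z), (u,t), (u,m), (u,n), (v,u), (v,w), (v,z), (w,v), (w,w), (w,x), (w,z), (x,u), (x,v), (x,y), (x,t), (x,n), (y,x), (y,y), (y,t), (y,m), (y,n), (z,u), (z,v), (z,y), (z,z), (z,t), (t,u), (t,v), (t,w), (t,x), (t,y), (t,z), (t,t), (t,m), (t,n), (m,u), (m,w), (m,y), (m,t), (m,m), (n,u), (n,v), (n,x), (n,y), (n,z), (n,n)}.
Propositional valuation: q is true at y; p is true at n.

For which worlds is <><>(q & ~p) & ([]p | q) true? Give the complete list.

y

Recall that []ψ holds at a world iff ψ holds at every accessible world, and <>ψ holds iff ψ holds at some accessible world.
Let φ = <><>(q & ~p) & ([]p | q). Evaluate φ at each world:
  u (successors {v, w, y, z, t, m, n}): φ is false.
  v (successors {u, w, z}): φ is false.
  w (successors {v, w, x, z}): φ is false.
  x (successors {u, v, y, t, n}): φ is false.
  y (successors {x, y, t, m, n}): φ is true.
  z (successors {u, v, y, z, t}): φ is false.
  t (successors {u, v, w, x, y, z, t, m, n}): φ is false.
  m (successors {u, w, y, t, m}): φ is false.
  n (successors {u, v, x, y, z, n}): φ is false.
For instance, at u:
  At u: <><>(q & ~p) is true, []p | q is false, so <><>(q & ~p) & ([]p | q) is false.
    At u: <><>(q & ~p) requires <>(q & ~p) at some successor in {v, w, y, z, t, m, n}.
      <>(q & ~p) holds at y, so <><>(q & ~p) is true at u.
    At u: []p is false, q is false, so []p | q is false.
      At u: []p requires p at every successor {v, w, y, z, t, m, n}.
        p fails at v, so []p is false at u.
Satisfying worlds: {y}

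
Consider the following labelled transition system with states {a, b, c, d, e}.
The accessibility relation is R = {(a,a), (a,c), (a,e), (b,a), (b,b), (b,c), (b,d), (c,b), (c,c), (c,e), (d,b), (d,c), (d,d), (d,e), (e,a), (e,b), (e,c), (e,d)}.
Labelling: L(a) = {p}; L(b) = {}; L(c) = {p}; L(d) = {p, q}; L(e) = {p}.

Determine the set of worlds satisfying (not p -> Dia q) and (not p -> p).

a, c, d, e

Let φ = (not p -> Dia q) and (not p -> p). Evaluate φ at each world:
  a (successors {a, c, e}): φ is true.
  b (successors {a, b, c, d}): φ is false.
  c (successors {b, c, e}): φ is true.
  d (successors {b, c, d, e}): φ is true.
  e (successors {a, b, c, d}): φ is true.
For instance, at c:
  At c: not p -> Dia q is true, not p -> p is true, so (not p -> Dia q) and (not p -> p) is true.
    At c: not p is false, Dia q is false, so not p -> Dia q is true.
      At c: Dia q requires q at some successor in {b, c, e}.
        At b: q is false.
        At c: q is false.
        At e: q is false.
      So Dia q is false at c.
Satisfying worlds: {a, c, d, e}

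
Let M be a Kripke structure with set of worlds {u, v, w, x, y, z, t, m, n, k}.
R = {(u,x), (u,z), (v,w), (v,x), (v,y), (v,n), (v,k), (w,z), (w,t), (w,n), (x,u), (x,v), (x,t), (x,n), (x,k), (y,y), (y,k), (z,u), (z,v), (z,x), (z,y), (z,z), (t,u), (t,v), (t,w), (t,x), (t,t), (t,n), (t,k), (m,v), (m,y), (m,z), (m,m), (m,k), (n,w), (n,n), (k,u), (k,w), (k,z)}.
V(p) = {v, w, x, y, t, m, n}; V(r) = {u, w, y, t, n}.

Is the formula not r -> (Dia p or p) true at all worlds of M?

Yes

Let φ = not r -> (Dia p or p). Evaluate φ at each world:
  u (successors {x, z}): φ is true.
  v (successors {w, x, y, n, k}): φ is true.
  w (successors {z, t, n}): φ is true.
  x (successors {u, v, t, n, k}): φ is true.
  y (successors {y, k}): φ is true.
  z (successors {u, v, x, y, z}): φ is true.
  t (successors {u, v, w, x, t, n, k}): φ is true.
  m (successors {v, y, z, m, k}): φ is true.
  n (successors {w, n}): φ is true.
  k (successors {u, w, z}): φ is true.
For instance, at t:
  At t: not r is false, Dia p or p is true, so not r -> (Dia p or p) is true.
    At t: Dia p is true, p is true, so Dia p or p is true.
      At t: Dia p requires p at some successor in {u, v, w, x, t, n, k}.
        p holds at v, so Dia p is true at t.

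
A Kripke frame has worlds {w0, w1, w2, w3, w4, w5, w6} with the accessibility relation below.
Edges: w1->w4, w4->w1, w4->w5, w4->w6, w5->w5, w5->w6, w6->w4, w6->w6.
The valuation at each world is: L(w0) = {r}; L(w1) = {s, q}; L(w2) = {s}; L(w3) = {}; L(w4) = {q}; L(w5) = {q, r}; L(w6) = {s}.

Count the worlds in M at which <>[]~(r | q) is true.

Let φ = <>[]~(r | q). Evaluate φ at each world:
  w0 (successors ∅): φ is false.
  w1 (successors {w4}): φ is false.
  w2 (successors ∅): φ is false.
  w3 (successors ∅): φ is false.
  w4 (successors {w1, w5, w6}): φ is false.
  w5 (successors {w5, w6}): φ is false.
  w6 (successors {w4, w6}): φ is false.
For instance, at w6:
  At w6: <>[]~(r | q) requires []~(r | q) at some successor in {w4, w6}.
    At w4: []~(r | q) is false.
    At w6: []~(r | q) is false.
  So <>[]~(r | q) is false at w6.
Satisfying worlds: none.

0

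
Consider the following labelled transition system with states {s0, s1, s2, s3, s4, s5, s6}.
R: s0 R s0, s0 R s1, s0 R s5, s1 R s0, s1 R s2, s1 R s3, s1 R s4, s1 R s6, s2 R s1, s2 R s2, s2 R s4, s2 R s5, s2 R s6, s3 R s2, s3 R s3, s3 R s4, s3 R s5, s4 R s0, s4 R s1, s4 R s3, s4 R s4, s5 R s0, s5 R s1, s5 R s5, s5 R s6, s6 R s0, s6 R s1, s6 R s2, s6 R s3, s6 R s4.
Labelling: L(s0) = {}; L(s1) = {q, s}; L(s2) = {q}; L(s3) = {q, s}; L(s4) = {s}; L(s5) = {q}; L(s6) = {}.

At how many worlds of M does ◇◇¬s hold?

Let φ = ◇◇¬s. Evaluate φ at each world:
  s0 (successors {s0, s1, s5}): φ is true.
  s1 (successors {s0, s2, s3, s4, s6}): φ is true.
  s2 (successors {s1, s2, s4, s5, s6}): φ is true.
  s3 (successors {s2, s3, s4, s5}): φ is true.
  s4 (successors {s0, s1, s3, s4}): φ is true.
  s5 (successors {s0, s1, s5, s6}): φ is true.
  s6 (successors {s0, s1, s2, s3, s4}): φ is true.
For instance, at s1:
  At s1: ◇◇¬s requires ◇¬s at some successor in {s0, s2, s3, s4, s6}.
    ◇¬s holds at s0, so ◇◇¬s is true at s1.
      At s0: ◇¬s requires ¬s at some successor in {s0, s1, s5}.
        ¬s holds at s0, so ◇¬s is true at s0.
Satisfying worlds: {s0, s1, s2, s3, s4, s5, s6}

7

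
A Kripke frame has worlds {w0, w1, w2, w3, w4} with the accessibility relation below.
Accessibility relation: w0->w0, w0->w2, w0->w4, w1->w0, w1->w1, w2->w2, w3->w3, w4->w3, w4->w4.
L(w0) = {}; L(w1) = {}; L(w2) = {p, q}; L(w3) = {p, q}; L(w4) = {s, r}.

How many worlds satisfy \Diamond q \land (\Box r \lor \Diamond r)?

Recall that \Box ψ holds at a world iff ψ holds at every accessible world, and \Diamond ψ holds iff ψ holds at some accessible world.
Let φ = \Diamond q \land (\Box r \lor \Diamond r). Evaluate φ at each world:
  w0 (successors {w0, w2, w4}): φ is true.
  w1 (successors {w0, w1}): φ is false.
  w2 (successors {w2}): φ is false.
  w3 (successors {w3}): φ is false.
  w4 (successors {w3, w4}): φ is true.
For instance, at w2:
  At w2: \Diamond q is true, \Box r \lor \Diamond r is false, so \Diamond q \land (\Box r \lor \Diamond r) is false.
    At w2: \Diamond q requires q at some successor in {w2}.
      q holds at w2, so \Diamond q is true at w2.
    At w2: \Box r is false, \Diamond r is false, so \Box r \lor \Diamond r is false.
      At w2: \Box r requires r at every successor {w2}.
        r fails at w2, so \Box r is false at w2.
      At w2: \Diamond r requires r at some successor in {w2}.
        At w2: r is false.
      So \Diamond r is false at w2.
Satisfying worlds: {w0, w4}

2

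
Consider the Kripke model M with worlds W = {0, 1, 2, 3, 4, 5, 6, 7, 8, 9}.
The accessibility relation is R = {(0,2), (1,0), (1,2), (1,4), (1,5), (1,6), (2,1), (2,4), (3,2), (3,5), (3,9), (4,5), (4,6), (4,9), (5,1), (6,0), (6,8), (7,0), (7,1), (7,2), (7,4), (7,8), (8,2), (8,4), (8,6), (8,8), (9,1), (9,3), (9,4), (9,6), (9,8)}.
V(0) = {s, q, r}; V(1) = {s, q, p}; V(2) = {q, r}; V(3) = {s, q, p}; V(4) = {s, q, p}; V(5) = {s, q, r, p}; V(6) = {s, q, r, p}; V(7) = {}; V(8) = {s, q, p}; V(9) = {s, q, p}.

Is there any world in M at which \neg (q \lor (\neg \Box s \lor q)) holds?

Let φ = \neg (q \lor (\neg \Box s \lor q)). Evaluate φ at each world:
  0 (successors {2}): φ is false.
  1 (successors {0, 2, 4, 5, 6}): φ is false.
  2 (successors {1, 4}): φ is false.
  3 (successors {2, 5, 9}): φ is false.
  4 (successors {5, 6, 9}): φ is false.
  5 (successors {1}): φ is false.
  6 (successors {0, 8}): φ is false.
  7 (successors {0, 1, 2, 4, 8}): φ is false.
  8 (successors {2, 4, 6, 8}): φ is false.
  9 (successors {1, 3, 4, 6, 8}): φ is false.
For instance, at 8:
  At 8: q \lor (\neg \Box s \lor q) is true, so \neg (q \lor (\neg \Box s \lor q)) is false.
    At 8: q is true, \neg \Box s \lor q is true, so q \lor (\neg \Box s \lor q) is true.
      At 8: \neg \Box s is true, q is true, so \neg \Box s \lor q is true.

No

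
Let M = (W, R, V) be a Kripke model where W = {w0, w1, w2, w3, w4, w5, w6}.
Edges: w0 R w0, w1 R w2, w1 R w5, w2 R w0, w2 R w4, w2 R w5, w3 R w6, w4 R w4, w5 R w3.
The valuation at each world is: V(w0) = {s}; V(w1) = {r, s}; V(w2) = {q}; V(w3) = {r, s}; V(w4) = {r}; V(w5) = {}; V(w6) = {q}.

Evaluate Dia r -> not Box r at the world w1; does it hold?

At w1: Dia r is false, not Box r is true, so Dia r -> not Box r is true.
  At w1: Dia r requires r at some successor in {w2, w5}.
    At w2: r is false.
    At w5: r is false.
  So Dia r is false at w1.
  At w1: Box r is false, so not Box r is true.
    At w1: Box r requires r at every successor {w2, w5}.
      r fails at w2, so Box r is false at w1.

Yes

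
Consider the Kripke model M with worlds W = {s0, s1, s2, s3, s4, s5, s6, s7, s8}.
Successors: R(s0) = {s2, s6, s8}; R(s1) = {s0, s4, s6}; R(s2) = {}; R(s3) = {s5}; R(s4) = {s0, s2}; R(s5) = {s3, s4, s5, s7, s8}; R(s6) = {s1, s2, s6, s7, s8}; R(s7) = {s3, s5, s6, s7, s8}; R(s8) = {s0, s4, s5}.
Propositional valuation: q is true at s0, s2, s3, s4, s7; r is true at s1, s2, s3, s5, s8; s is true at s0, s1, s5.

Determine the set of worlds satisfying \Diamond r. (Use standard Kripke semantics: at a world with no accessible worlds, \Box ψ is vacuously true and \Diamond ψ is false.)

Let φ = \Diamond r. Evaluate φ at each world:
  s0 (successors {s2, s6, s8}): φ is true.
  s1 (successors {s0, s4, s6}): φ is false.
  s2 (successors ∅): φ is false.
  s3 (successors {s5}): φ is true.
  s4 (successors {s0, s2}): φ is true.
  s5 (successors {s3, s4, s5, s7, s8}): φ is true.
  s6 (successors {s1, s2, s6, s7, s8}): φ is true.
  s7 (successors {s3, s5, s6, s7, s8}): φ is true.
  s8 (successors {s0, s4, s5}): φ is true.
For instance, at s6:
  At s6: \Diamond r requires r at some successor in {s1, s2, s6, s7, s8}.
    r holds at s1, so \Diamond r is true at s6.
Satisfying worlds: {s0, s3, s4, s5, s6, s7, s8}

s0, s3, s4, s5, s6, s7, s8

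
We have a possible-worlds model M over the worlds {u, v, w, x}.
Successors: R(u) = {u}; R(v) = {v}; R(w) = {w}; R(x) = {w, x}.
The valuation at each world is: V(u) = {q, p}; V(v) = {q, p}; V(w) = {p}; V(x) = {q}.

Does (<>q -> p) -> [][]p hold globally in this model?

Let φ = (<>q -> p) -> [][]p. Evaluate φ at each world:
  u (successors {u}): φ is true.
  v (successors {v}): φ is true.
  w (successors {w}): φ is true.
  x (successors {w, x}): φ is true.
For instance, at u:
  At u: <>q -> p is true, [][]p is true, so (<>q -> p) -> [][]p is true.
    At u: <>q is true, p is true, so <>q -> p is true.
      At u: <>q requires q at some successor in {u}.
        q holds at u, so <>q is true at u.
    At u: [][]p requires []p at every successor {u}.
      At u: []p is true.
    So [][]p is true at u.

Yes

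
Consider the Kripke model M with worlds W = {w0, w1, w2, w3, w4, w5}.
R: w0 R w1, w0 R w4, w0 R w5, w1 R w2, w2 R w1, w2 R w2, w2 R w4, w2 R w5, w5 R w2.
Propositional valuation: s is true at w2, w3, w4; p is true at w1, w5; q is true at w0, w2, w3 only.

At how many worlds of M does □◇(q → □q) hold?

Recall that □ψ holds at a world iff ψ holds at every accessible world, and ◇ψ holds iff ψ holds at some accessible world.
Let φ = □◇(q → □q). Evaluate φ at each world:
  w0 (successors {w1, w4, w5}): φ is false.
  w1 (successors {w2}): φ is true.
  w2 (successors {w1, w2, w4, w5}): φ is false.
  w3 (successors ∅): φ is true.
  w4 (successors ∅): φ is true.
  w5 (successors {w2}): φ is true.
For instance, at w1:
  At w1: □◇(q → □q) requires ◇(q → □q) at every successor {w2}.
      At w2: ◇(q → □q) requires q → □q at some successor in {w1, w2, w4, w5}.
        q → □q holds at w1, so ◇(q → □q) is true at w2.
  So □◇(q → □q) is true at w1.
Satisfying worlds: {w1, w3, w4, w5}

4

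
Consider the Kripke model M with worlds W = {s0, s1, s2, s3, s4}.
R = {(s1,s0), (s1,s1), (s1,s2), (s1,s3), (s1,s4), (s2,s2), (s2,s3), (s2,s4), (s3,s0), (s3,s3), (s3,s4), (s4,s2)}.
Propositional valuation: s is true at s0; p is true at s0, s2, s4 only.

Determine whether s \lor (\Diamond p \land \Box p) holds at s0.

Recall that \Box ψ holds at a world iff ψ holds at every accessible world, and \Diamond ψ holds iff ψ holds at some accessible world.
At s0: s is true, \Diamond p \land \Box p is false, so s \lor (\Diamond p \land \Box p) is true.
  At s0: \Diamond p is false, \Box p is true, so \Diamond p \land \Box p is false.
    At s0: no accessible worlds, so \Diamond p is false.
    At s0: no accessible worlds, so \Box p holds vacuously.

Yes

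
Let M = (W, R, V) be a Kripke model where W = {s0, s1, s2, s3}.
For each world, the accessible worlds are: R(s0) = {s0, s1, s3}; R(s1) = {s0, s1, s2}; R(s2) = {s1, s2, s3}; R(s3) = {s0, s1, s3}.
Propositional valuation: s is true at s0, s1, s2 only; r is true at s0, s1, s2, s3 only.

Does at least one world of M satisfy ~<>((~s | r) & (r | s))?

Let φ = ~<>((~s | r) & (r | s)). Evaluate φ at each world:
  s0 (successors {s0, s1, s3}): φ is false.
  s1 (successors {s0, s1, s2}): φ is false.
  s2 (successors {s1, s2, s3}): φ is false.
  s3 (successors {s0, s1, s3}): φ is false.
For instance, at s2:
  At s2: <>((~s | r) & (r | s)) is true, so ~<>((~s | r) & (r | s)) is false.
    At s2: <>((~s | r) & (r | s)) requires (~s | r) & (r | s) at some successor in {s1, s2, s3}.
      (~s | r) & (r | s) holds at s1, so <>((~s | r) & (r | s)) is true at s2.

No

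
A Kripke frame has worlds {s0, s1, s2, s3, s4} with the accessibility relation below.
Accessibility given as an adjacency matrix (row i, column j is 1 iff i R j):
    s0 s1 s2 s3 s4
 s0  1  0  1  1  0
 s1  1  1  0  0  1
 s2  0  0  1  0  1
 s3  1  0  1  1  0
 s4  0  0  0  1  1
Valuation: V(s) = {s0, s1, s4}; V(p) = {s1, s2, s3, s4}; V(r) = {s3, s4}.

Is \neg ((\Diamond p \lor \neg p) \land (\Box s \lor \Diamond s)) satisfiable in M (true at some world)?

Let φ = \neg ((\Diamond p \lor \neg p) \land (\Box s \lor \Diamond s)). Evaluate φ at each world:
  s0 (successors {s0, s2, s3}): φ is false.
  s1 (successors {s0, s1, s4}): φ is false.
  s2 (successors {s2, s4}): φ is false.
  s3 (successors {s0, s2, s3}): φ is false.
  s4 (successors {s3, s4}): φ is false.
For instance, at s0:
  At s0: (\Diamond p \lor \neg p) \land (\Box s \lor \Diamond s) is true, so \neg ((\Diamond p \lor \neg p) \land (\Box s \lor \Diamond s)) is false.
    At s0: \Diamond p \lor \neg p is true, \Box s \lor \Diamond s is true, so (\Diamond p \lor \neg p) \land (\Box s \lor \Diamond s) is true.
      At s0: \Diamond p is true, \neg p is true, so \Diamond p \lor \neg p is true.
      At s0: \Box s is false, \Diamond s is true, so \Box s \lor \Diamond s is true.

No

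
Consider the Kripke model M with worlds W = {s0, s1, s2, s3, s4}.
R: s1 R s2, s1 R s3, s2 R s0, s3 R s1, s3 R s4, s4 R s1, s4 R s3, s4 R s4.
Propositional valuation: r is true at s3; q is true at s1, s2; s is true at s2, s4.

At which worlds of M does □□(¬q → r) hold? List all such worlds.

Recall that □ψ holds at a world iff ψ holds at every accessible world, and ◇ψ holds iff ψ holds at some accessible world.
Let φ = □□(¬q → r). Evaluate φ at each world:
  s0 (successors ∅): φ is true.
  s1 (successors {s2, s3}): φ is false.
  s2 (successors {s0}): φ is true.
  s3 (successors {s1, s4}): φ is false.
  s4 (successors {s1, s3, s4}): φ is false.
For instance, at s2:
  At s2: □□(¬q → r) requires □(¬q → r) at every successor {s0}.
      At s0: no accessible worlds, so □(¬q → r) holds vacuously.
  So □□(¬q → r) is true at s2.
Satisfying worlds: {s0, s2}

s0, s2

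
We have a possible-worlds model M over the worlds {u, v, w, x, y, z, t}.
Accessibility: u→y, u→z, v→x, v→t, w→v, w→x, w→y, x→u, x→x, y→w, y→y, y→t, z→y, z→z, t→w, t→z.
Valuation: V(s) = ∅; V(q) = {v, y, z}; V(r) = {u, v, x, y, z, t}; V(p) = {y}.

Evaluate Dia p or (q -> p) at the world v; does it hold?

No

At v: Dia p is false, q -> p is false, so Dia p or (q -> p) is false.
  At v: Dia p requires p at some successor in {x, t}.
    At x: p is false.
    At t: p is false.
  So Dia p is false at v.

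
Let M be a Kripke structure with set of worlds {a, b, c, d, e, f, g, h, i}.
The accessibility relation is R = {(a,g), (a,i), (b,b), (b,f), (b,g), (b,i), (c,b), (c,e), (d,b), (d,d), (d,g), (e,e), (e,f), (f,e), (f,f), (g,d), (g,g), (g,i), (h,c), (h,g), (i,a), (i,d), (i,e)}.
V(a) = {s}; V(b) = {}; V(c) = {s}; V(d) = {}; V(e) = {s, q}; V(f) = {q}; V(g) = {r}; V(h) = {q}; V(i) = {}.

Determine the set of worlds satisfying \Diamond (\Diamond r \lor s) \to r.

Let φ = \Diamond (\Diamond r \lor s) \to r. Evaluate φ at each world:
  a (successors {g, i}): φ is false.
  b (successors {b, f, g, i}): φ is false.
  c (successors {b, e}): φ is false.
  d (successors {b, d, g}): φ is false.
  e (successors {e, f}): φ is false.
  f (successors {e, f}): φ is false.
  g (successors {d, g, i}): φ is true.
  h (successors {c, g}): φ is false.
  i (successors {a, d, e}): φ is false.
For instance, at b:
  At b: \Diamond (\Diamond r \lor s) is true, r is false, so \Diamond (\Diamond r \lor s) \to r is false.
    At b: \Diamond (\Diamond r \lor s) requires \Diamond r \lor s at some successor in {b, f, g, i}.
      \Diamond r \lor s holds at b, so \Diamond (\Diamond r \lor s) is true at b.
Satisfying worlds: {g}

g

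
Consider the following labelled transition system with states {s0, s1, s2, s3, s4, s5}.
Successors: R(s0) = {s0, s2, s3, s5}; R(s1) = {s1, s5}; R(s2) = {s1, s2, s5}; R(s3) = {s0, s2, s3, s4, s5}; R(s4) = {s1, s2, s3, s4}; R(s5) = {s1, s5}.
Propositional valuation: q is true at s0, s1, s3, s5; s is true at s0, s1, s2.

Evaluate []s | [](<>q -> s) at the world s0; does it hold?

At s0: []s is false, [](<>q -> s) is false, so []s | [](<>q -> s) is false.
  At s0: []s requires s at every successor {s0, s2, s3, s5}.
    s fails at s3, so []s is false at s0.
  At s0: [](<>q -> s) requires <>q -> s at every successor {s0, s2, s3, s5}.
    <>q -> s fails at s3, so [](<>q -> s) is false at s0.
      At s3: <>q is true, s is false, so <>q -> s is false.

No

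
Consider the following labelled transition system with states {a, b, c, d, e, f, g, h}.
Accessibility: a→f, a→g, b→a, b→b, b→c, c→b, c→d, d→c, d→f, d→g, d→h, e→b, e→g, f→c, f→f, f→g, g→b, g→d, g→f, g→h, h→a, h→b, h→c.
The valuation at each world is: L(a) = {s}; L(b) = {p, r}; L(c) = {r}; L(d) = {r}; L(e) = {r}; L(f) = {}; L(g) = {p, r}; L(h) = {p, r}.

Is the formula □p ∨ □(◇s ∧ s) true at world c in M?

No

At c: □p is false, □(◇s ∧ s) is false, so □p ∨ □(◇s ∧ s) is false.
  At c: □p requires p at every successor {b, d}.
    p fails at d, so □p is false at c.
  At c: □(◇s ∧ s) requires ◇s ∧ s at every successor {b, d}.
    ◇s ∧ s fails at b, so □(◇s ∧ s) is false at c.
      At b: ◇s is true, s is false, so ◇s ∧ s is false.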